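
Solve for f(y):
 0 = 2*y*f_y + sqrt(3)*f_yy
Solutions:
 f(y) = C1 + C2*erf(3^(3/4)*y/3)


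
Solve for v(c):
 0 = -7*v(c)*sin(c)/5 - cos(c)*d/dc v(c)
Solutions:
 v(c) = C1*cos(c)^(7/5)


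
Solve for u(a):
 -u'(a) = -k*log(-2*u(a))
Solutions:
 Integral(1/(log(-_y) + log(2)), (_y, u(a))) = C1 + a*k


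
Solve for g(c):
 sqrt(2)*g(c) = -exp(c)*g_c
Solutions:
 g(c) = C1*exp(sqrt(2)*exp(-c))


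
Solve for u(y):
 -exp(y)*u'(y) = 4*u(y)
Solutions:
 u(y) = C1*exp(4*exp(-y))


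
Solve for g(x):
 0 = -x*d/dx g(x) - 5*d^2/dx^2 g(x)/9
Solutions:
 g(x) = C1 + C2*erf(3*sqrt(10)*x/10)


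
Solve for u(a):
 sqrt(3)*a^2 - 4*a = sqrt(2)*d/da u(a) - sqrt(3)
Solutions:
 u(a) = C1 + sqrt(6)*a^3/6 - sqrt(2)*a^2 + sqrt(6)*a/2


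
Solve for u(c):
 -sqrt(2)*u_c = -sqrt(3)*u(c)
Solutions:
 u(c) = C1*exp(sqrt(6)*c/2)


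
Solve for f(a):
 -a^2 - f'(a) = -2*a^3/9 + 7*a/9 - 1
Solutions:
 f(a) = C1 + a^4/18 - a^3/3 - 7*a^2/18 + a


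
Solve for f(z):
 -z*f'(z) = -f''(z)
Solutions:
 f(z) = C1 + C2*erfi(sqrt(2)*z/2)


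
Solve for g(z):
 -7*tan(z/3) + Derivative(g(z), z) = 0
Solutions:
 g(z) = C1 - 21*log(cos(z/3))


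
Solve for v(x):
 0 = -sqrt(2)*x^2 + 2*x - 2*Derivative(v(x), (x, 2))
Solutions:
 v(x) = C1 + C2*x - sqrt(2)*x^4/24 + x^3/6


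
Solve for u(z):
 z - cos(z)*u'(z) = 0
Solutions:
 u(z) = C1 + Integral(z/cos(z), z)


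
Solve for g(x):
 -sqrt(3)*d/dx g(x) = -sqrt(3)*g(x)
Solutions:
 g(x) = C1*exp(x)


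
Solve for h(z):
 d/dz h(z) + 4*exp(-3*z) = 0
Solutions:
 h(z) = C1 + 4*exp(-3*z)/3


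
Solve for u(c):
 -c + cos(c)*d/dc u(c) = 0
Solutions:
 u(c) = C1 + Integral(c/cos(c), c)


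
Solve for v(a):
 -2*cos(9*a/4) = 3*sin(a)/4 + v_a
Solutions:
 v(a) = C1 - 8*sin(9*a/4)/9 + 3*cos(a)/4


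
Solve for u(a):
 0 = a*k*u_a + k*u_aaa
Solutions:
 u(a) = C1 + Integral(C2*airyai(-a) + C3*airybi(-a), a)


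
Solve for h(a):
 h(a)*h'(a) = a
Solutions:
 h(a) = -sqrt(C1 + a^2)
 h(a) = sqrt(C1 + a^2)


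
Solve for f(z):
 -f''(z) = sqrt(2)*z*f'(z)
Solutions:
 f(z) = C1 + C2*erf(2^(3/4)*z/2)


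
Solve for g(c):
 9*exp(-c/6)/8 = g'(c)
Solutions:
 g(c) = C1 - 27*exp(-c/6)/4


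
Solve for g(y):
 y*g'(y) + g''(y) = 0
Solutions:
 g(y) = C1 + C2*erf(sqrt(2)*y/2)


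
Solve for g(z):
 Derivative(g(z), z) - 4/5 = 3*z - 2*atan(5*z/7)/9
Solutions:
 g(z) = C1 + 3*z^2/2 - 2*z*atan(5*z/7)/9 + 4*z/5 + 7*log(25*z^2 + 49)/45


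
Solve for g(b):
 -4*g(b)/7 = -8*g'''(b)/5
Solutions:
 g(b) = C3*exp(14^(2/3)*5^(1/3)*b/14) + (C1*sin(14^(2/3)*sqrt(3)*5^(1/3)*b/28) + C2*cos(14^(2/3)*sqrt(3)*5^(1/3)*b/28))*exp(-14^(2/3)*5^(1/3)*b/28)


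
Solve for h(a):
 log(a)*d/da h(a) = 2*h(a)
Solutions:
 h(a) = C1*exp(2*li(a))


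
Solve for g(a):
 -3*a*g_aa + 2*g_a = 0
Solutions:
 g(a) = C1 + C2*a^(5/3)


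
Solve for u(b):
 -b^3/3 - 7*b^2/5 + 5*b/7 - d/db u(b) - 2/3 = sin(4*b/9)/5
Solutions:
 u(b) = C1 - b^4/12 - 7*b^3/15 + 5*b^2/14 - 2*b/3 + 9*cos(4*b/9)/20


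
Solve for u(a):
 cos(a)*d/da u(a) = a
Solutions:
 u(a) = C1 + Integral(a/cos(a), a)


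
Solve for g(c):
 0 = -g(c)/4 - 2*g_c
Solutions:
 g(c) = C1*exp(-c/8)


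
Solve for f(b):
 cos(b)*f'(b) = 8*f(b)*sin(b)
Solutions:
 f(b) = C1/cos(b)^8


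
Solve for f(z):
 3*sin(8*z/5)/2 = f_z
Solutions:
 f(z) = C1 - 15*cos(8*z/5)/16


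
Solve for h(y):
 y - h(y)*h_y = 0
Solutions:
 h(y) = -sqrt(C1 + y^2)
 h(y) = sqrt(C1 + y^2)


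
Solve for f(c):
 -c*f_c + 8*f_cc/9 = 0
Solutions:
 f(c) = C1 + C2*erfi(3*c/4)


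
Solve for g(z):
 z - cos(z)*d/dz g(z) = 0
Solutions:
 g(z) = C1 + Integral(z/cos(z), z)


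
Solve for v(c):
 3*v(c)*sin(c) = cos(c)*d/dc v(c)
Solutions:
 v(c) = C1/cos(c)^3


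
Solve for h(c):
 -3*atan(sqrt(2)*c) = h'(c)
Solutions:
 h(c) = C1 - 3*c*atan(sqrt(2)*c) + 3*sqrt(2)*log(2*c^2 + 1)/4


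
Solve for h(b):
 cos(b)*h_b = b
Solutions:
 h(b) = C1 + Integral(b/cos(b), b)


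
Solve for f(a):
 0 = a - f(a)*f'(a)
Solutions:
 f(a) = -sqrt(C1 + a^2)
 f(a) = sqrt(C1 + a^2)


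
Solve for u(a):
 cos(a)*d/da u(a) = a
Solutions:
 u(a) = C1 + Integral(a/cos(a), a)


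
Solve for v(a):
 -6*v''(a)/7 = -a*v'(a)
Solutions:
 v(a) = C1 + C2*erfi(sqrt(21)*a/6)


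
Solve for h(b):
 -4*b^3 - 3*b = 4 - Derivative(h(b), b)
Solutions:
 h(b) = C1 + b^4 + 3*b^2/2 + 4*b


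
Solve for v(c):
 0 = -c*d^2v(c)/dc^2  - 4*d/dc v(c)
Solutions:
 v(c) = C1 + C2/c^3


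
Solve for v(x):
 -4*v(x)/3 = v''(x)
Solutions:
 v(x) = C1*sin(2*sqrt(3)*x/3) + C2*cos(2*sqrt(3)*x/3)


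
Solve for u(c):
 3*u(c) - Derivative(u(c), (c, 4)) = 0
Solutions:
 u(c) = C1*exp(-3^(1/4)*c) + C2*exp(3^(1/4)*c) + C3*sin(3^(1/4)*c) + C4*cos(3^(1/4)*c)


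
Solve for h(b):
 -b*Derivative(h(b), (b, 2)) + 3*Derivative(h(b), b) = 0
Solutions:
 h(b) = C1 + C2*b^4


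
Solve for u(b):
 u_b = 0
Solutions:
 u(b) = C1


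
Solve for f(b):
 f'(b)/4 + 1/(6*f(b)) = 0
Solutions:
 f(b) = -sqrt(C1 - 12*b)/3
 f(b) = sqrt(C1 - 12*b)/3


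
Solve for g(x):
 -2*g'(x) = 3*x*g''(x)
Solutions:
 g(x) = C1 + C2*x^(1/3)


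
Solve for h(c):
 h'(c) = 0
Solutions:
 h(c) = C1


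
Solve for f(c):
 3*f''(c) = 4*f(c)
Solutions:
 f(c) = C1*exp(-2*sqrt(3)*c/3) + C2*exp(2*sqrt(3)*c/3)


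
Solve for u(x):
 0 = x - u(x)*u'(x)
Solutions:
 u(x) = -sqrt(C1 + x^2)
 u(x) = sqrt(C1 + x^2)


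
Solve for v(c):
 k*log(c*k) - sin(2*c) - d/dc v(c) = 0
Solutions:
 v(c) = C1 + c*k*(log(c*k) - 1) + cos(2*c)/2


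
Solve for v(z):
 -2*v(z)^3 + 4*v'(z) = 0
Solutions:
 v(z) = -sqrt(-1/(C1 + z))
 v(z) = sqrt(-1/(C1 + z))


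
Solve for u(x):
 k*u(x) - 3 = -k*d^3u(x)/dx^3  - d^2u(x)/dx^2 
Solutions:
 u(x) = C1*exp(-x*((sqrt((27 + 2/k^3)^2 - 4/k^6)/2 + 27/2 + k^(-3))^(1/3) + 1/k + 1/(k^2*(sqrt((27 + 2/k^3)^2 - 4/k^6)/2 + 27/2 + k^(-3))^(1/3)))/3) + C2*exp(x*((sqrt((27 + 2/k^3)^2 - 4/k^6)/2 + 27/2 + k^(-3))^(1/3) - sqrt(3)*I*(sqrt((27 + 2/k^3)^2 - 4/k^6)/2 + 27/2 + k^(-3))^(1/3) - 2/k - 4/(k^2*(-1 + sqrt(3)*I)*(sqrt((27 + 2/k^3)^2 - 4/k^6)/2 + 27/2 + k^(-3))^(1/3)))/6) + C3*exp(x*((sqrt((27 + 2/k^3)^2 - 4/k^6)/2 + 27/2 + k^(-3))^(1/3) + sqrt(3)*I*(sqrt((27 + 2/k^3)^2 - 4/k^6)/2 + 27/2 + k^(-3))^(1/3) - 2/k + 4/(k^2*(1 + sqrt(3)*I)*(sqrt((27 + 2/k^3)^2 - 4/k^6)/2 + 27/2 + k^(-3))^(1/3)))/6) + 3/k


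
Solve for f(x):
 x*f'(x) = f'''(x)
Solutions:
 f(x) = C1 + Integral(C2*airyai(x) + C3*airybi(x), x)


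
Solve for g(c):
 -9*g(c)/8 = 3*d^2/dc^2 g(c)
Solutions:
 g(c) = C1*sin(sqrt(6)*c/4) + C2*cos(sqrt(6)*c/4)


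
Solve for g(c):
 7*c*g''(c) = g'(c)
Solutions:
 g(c) = C1 + C2*c^(8/7)


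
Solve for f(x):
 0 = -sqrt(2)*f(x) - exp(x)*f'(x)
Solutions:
 f(x) = C1*exp(sqrt(2)*exp(-x))


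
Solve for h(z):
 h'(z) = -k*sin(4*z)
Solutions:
 h(z) = C1 + k*cos(4*z)/4


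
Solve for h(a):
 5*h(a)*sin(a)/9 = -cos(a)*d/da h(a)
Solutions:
 h(a) = C1*cos(a)^(5/9)


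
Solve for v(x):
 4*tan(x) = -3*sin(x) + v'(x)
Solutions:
 v(x) = C1 - 4*log(cos(x)) - 3*cos(x)


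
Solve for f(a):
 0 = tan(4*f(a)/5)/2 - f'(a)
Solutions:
 f(a) = -5*asin(C1*exp(2*a/5))/4 + 5*pi/4
 f(a) = 5*asin(C1*exp(2*a/5))/4


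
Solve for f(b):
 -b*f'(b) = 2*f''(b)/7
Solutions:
 f(b) = C1 + C2*erf(sqrt(7)*b/2)


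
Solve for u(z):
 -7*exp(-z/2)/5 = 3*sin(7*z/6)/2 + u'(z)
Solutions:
 u(z) = C1 + 9*cos(7*z/6)/7 + 14*exp(-z/2)/5


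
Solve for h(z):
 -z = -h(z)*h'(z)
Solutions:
 h(z) = -sqrt(C1 + z^2)
 h(z) = sqrt(C1 + z^2)


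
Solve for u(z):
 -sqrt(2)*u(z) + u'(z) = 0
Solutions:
 u(z) = C1*exp(sqrt(2)*z)


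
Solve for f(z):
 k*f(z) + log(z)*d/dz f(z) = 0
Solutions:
 f(z) = C1*exp(-k*li(z))


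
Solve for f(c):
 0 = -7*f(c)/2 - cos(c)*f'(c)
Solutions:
 f(c) = C1*(sin(c) - 1)^(7/4)/(sin(c) + 1)^(7/4)


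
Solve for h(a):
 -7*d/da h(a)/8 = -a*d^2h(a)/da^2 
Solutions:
 h(a) = C1 + C2*a^(15/8)


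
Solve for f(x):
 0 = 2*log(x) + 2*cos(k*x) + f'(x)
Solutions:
 f(x) = C1 - 2*x*log(x) + 2*x - 2*Piecewise((sin(k*x)/k, Ne(k, 0)), (x, True))


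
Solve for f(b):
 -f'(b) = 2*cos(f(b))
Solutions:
 f(b) = pi - asin((C1 + exp(4*b))/(C1 - exp(4*b)))
 f(b) = asin((C1 + exp(4*b))/(C1 - exp(4*b)))


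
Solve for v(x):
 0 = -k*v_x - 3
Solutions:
 v(x) = C1 - 3*x/k


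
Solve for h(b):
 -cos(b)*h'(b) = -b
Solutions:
 h(b) = C1 + Integral(b/cos(b), b)


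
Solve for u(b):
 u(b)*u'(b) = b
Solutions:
 u(b) = -sqrt(C1 + b^2)
 u(b) = sqrt(C1 + b^2)


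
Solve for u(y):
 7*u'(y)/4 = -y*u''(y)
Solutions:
 u(y) = C1 + C2/y^(3/4)


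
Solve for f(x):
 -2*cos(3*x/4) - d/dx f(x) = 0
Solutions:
 f(x) = C1 - 8*sin(3*x/4)/3


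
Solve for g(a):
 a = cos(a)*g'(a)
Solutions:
 g(a) = C1 + Integral(a/cos(a), a)


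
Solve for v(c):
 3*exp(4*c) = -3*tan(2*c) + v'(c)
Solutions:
 v(c) = C1 + 3*exp(4*c)/4 - 3*log(cos(2*c))/2


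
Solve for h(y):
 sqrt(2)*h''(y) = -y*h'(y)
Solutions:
 h(y) = C1 + C2*erf(2^(1/4)*y/2)


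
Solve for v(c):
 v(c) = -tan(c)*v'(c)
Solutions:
 v(c) = C1/sin(c)


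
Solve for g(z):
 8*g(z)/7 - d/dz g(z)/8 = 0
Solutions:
 g(z) = C1*exp(64*z/7)


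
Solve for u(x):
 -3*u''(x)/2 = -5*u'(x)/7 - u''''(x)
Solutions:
 u(x) = C1 + C2*exp(x*(7*28^(1/3)/(sqrt(2) + 10)^(1/3) + 98^(1/3)*(sqrt(2) + 10)^(1/3))/28)*sin(sqrt(3)*x*(-98^(1/3)*(sqrt(2) + 10)^(1/3) + 7*28^(1/3)/(sqrt(2) + 10)^(1/3))/28) + C3*exp(x*(7*28^(1/3)/(sqrt(2) + 10)^(1/3) + 98^(1/3)*(sqrt(2) + 10)^(1/3))/28)*cos(sqrt(3)*x*(-98^(1/3)*(sqrt(2) + 10)^(1/3) + 7*28^(1/3)/(sqrt(2) + 10)^(1/3))/28) + C4*exp(-x*(7*28^(1/3)/(sqrt(2) + 10)^(1/3) + 98^(1/3)*(sqrt(2) + 10)^(1/3))/14)


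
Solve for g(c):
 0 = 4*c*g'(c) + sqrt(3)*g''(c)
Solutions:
 g(c) = C1 + C2*erf(sqrt(2)*3^(3/4)*c/3)


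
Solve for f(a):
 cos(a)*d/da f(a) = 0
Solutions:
 f(a) = C1


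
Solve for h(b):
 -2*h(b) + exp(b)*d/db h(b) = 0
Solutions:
 h(b) = C1*exp(-2*exp(-b))


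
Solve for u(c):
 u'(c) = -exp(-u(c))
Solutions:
 u(c) = log(C1 - c)


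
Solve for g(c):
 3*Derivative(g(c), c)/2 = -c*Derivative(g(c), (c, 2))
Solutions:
 g(c) = C1 + C2/sqrt(c)


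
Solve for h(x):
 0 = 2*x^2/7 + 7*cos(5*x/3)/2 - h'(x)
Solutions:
 h(x) = C1 + 2*x^3/21 + 21*sin(5*x/3)/10


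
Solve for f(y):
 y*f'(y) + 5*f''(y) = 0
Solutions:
 f(y) = C1 + C2*erf(sqrt(10)*y/10)


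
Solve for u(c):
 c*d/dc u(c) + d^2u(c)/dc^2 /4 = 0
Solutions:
 u(c) = C1 + C2*erf(sqrt(2)*c)


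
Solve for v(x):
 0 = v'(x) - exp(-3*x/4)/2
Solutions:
 v(x) = C1 - 2*exp(-3*x/4)/3


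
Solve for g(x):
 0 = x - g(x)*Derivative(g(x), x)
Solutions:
 g(x) = -sqrt(C1 + x^2)
 g(x) = sqrt(C1 + x^2)


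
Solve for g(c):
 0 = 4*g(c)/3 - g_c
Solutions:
 g(c) = C1*exp(4*c/3)


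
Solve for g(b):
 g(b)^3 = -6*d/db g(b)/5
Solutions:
 g(b) = -sqrt(3)*sqrt(-1/(C1 - 5*b))
 g(b) = sqrt(3)*sqrt(-1/(C1 - 5*b))


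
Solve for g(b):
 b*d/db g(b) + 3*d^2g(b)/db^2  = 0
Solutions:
 g(b) = C1 + C2*erf(sqrt(6)*b/6)


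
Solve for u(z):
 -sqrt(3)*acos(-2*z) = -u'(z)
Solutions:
 u(z) = C1 + sqrt(3)*(z*acos(-2*z) + sqrt(1 - 4*z^2)/2)


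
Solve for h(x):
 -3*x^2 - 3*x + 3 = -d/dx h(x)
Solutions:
 h(x) = C1 + x^3 + 3*x^2/2 - 3*x


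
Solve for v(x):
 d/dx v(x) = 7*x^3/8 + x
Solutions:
 v(x) = C1 + 7*x^4/32 + x^2/2


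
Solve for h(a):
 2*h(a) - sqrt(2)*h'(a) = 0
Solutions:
 h(a) = C1*exp(sqrt(2)*a)


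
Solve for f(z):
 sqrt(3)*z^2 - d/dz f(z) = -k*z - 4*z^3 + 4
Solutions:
 f(z) = C1 + k*z^2/2 + z^4 + sqrt(3)*z^3/3 - 4*z


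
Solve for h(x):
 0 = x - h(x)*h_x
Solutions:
 h(x) = -sqrt(C1 + x^2)
 h(x) = sqrt(C1 + x^2)


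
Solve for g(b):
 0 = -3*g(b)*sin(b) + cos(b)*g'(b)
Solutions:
 g(b) = C1/cos(b)^3


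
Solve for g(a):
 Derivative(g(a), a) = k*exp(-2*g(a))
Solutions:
 g(a) = log(-sqrt(C1 + 2*a*k))
 g(a) = log(C1 + 2*a*k)/2


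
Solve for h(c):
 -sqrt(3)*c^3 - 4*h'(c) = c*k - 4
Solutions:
 h(c) = C1 - sqrt(3)*c^4/16 - c^2*k/8 + c


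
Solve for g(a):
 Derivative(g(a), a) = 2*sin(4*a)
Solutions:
 g(a) = C1 - cos(4*a)/2


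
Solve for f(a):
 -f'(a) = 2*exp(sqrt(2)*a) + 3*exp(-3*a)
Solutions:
 f(a) = C1 - sqrt(2)*exp(sqrt(2)*a) + exp(-3*a)


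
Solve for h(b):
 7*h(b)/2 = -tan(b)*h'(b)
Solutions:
 h(b) = C1/sin(b)^(7/2)


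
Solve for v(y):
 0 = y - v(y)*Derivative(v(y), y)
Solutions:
 v(y) = -sqrt(C1 + y^2)
 v(y) = sqrt(C1 + y^2)


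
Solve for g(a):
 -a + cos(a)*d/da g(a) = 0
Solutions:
 g(a) = C1 + Integral(a/cos(a), a)


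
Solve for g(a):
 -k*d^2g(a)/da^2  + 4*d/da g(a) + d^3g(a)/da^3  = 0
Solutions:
 g(a) = C1 + C2*exp(a*(k - sqrt(k^2 - 16))/2) + C3*exp(a*(k + sqrt(k^2 - 16))/2)


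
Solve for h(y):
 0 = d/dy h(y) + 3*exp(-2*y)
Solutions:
 h(y) = C1 + 3*exp(-2*y)/2


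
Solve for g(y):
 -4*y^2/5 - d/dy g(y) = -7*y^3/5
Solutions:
 g(y) = C1 + 7*y^4/20 - 4*y^3/15


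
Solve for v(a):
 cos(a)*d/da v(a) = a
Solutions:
 v(a) = C1 + Integral(a/cos(a), a)


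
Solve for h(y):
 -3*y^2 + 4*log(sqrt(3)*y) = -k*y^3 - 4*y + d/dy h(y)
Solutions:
 h(y) = C1 + k*y^4/4 - y^3 + 2*y^2 + 4*y*log(y) - 4*y + y*log(9)


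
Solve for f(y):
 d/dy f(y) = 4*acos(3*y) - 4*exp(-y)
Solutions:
 f(y) = C1 + 4*y*acos(3*y) - 4*sqrt(1 - 9*y^2)/3 + 4*exp(-y)


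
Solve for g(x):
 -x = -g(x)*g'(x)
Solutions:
 g(x) = -sqrt(C1 + x^2)
 g(x) = sqrt(C1 + x^2)


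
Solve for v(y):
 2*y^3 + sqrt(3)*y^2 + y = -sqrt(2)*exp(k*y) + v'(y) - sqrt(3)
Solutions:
 v(y) = C1 + y^4/2 + sqrt(3)*y^3/3 + y^2/2 + sqrt(3)*y + sqrt(2)*exp(k*y)/k


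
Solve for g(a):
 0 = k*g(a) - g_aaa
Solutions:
 g(a) = C1*exp(a*k^(1/3)) + C2*exp(a*k^(1/3)*(-1 + sqrt(3)*I)/2) + C3*exp(-a*k^(1/3)*(1 + sqrt(3)*I)/2)


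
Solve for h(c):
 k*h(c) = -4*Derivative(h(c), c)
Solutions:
 h(c) = C1*exp(-c*k/4)


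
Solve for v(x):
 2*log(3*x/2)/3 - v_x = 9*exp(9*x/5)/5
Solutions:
 v(x) = C1 + 2*x*log(x)/3 + 2*x*(-1 - log(2) + log(3))/3 - exp(9*x/5)


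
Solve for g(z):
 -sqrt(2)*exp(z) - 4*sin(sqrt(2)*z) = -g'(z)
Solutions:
 g(z) = C1 + sqrt(2)*exp(z) - 2*sqrt(2)*cos(sqrt(2)*z)


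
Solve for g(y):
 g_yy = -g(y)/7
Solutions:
 g(y) = C1*sin(sqrt(7)*y/7) + C2*cos(sqrt(7)*y/7)


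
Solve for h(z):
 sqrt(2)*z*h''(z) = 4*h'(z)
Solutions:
 h(z) = C1 + C2*z^(1 + 2*sqrt(2))


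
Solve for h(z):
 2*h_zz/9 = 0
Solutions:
 h(z) = C1 + C2*z


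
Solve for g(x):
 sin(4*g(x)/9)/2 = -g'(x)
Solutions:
 x/2 + 9*log(cos(4*g(x)/9) - 1)/8 - 9*log(cos(4*g(x)/9) + 1)/8 = C1


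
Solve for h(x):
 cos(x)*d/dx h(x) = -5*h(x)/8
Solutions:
 h(x) = C1*(sin(x) - 1)^(5/16)/(sin(x) + 1)^(5/16)


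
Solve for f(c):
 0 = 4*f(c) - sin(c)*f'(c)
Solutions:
 f(c) = C1*(cos(c)^2 - 2*cos(c) + 1)/(cos(c)^2 + 2*cos(c) + 1)


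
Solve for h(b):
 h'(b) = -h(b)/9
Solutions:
 h(b) = C1*exp(-b/9)


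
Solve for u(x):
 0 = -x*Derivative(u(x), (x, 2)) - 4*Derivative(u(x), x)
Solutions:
 u(x) = C1 + C2/x^3


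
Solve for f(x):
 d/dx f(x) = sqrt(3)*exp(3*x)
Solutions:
 f(x) = C1 + sqrt(3)*exp(3*x)/3


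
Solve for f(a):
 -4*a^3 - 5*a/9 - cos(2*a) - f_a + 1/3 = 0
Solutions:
 f(a) = C1 - a^4 - 5*a^2/18 + a/3 - sin(2*a)/2


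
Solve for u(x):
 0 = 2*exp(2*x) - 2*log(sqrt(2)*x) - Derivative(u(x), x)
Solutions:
 u(x) = C1 - 2*x*log(x) + x*(2 - log(2)) + exp(2*x)


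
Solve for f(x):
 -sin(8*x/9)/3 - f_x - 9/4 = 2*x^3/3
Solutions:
 f(x) = C1 - x^4/6 - 9*x/4 + 3*cos(8*x/9)/8


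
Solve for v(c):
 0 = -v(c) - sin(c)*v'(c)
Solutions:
 v(c) = C1*sqrt(cos(c) + 1)/sqrt(cos(c) - 1)


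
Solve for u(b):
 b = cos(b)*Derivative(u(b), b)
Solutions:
 u(b) = C1 + Integral(b/cos(b), b)


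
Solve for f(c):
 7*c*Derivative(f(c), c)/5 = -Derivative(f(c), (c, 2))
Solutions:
 f(c) = C1 + C2*erf(sqrt(70)*c/10)


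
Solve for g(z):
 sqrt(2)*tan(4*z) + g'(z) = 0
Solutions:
 g(z) = C1 + sqrt(2)*log(cos(4*z))/4


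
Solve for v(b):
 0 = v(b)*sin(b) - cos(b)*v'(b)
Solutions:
 v(b) = C1/cos(b)


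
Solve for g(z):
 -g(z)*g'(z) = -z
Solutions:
 g(z) = -sqrt(C1 + z^2)
 g(z) = sqrt(C1 + z^2)


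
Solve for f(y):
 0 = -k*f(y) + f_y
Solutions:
 f(y) = C1*exp(k*y)


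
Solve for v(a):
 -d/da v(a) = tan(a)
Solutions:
 v(a) = C1 + log(cos(a))


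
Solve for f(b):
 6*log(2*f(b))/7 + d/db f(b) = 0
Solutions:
 7*Integral(1/(log(_y) + log(2)), (_y, f(b)))/6 = C1 - b


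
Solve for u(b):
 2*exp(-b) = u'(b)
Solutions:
 u(b) = C1 - 2*exp(-b)


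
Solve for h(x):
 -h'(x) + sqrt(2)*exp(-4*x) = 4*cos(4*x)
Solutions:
 h(x) = C1 - sin(4*x) - sqrt(2)*exp(-4*x)/4


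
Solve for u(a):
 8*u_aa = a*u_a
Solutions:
 u(a) = C1 + C2*erfi(a/4)


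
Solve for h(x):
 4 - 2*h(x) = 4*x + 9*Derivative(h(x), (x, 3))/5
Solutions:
 h(x) = C3*exp(-30^(1/3)*x/3) - 2*x + (C1*sin(10^(1/3)*3^(5/6)*x/6) + C2*cos(10^(1/3)*3^(5/6)*x/6))*exp(30^(1/3)*x/6) + 2


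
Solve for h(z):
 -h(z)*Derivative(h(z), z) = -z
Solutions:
 h(z) = -sqrt(C1 + z^2)
 h(z) = sqrt(C1 + z^2)


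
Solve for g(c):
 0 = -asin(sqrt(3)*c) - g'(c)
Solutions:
 g(c) = C1 - c*asin(sqrt(3)*c) - sqrt(3)*sqrt(1 - 3*c^2)/3


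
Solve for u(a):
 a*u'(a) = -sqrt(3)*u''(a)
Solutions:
 u(a) = C1 + C2*erf(sqrt(2)*3^(3/4)*a/6)


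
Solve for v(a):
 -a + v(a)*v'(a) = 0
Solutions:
 v(a) = -sqrt(C1 + a^2)
 v(a) = sqrt(C1 + a^2)


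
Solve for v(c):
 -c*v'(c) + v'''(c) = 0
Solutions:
 v(c) = C1 + Integral(C2*airyai(c) + C3*airybi(c), c)


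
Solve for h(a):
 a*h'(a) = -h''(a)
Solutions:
 h(a) = C1 + C2*erf(sqrt(2)*a/2)


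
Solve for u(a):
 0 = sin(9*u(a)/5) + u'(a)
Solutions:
 a + 5*log(cos(9*u(a)/5) - 1)/18 - 5*log(cos(9*u(a)/5) + 1)/18 = C1


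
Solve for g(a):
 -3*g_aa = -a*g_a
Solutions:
 g(a) = C1 + C2*erfi(sqrt(6)*a/6)


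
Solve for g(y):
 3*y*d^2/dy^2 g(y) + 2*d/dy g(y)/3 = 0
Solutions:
 g(y) = C1 + C2*y^(7/9)


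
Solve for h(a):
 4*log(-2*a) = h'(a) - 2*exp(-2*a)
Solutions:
 h(a) = C1 + 4*a*log(-a) + 4*a*(-1 + log(2)) - exp(-2*a)


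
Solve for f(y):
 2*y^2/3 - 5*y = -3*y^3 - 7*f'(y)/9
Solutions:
 f(y) = C1 - 27*y^4/28 - 2*y^3/7 + 45*y^2/14


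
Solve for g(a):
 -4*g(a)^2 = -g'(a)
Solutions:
 g(a) = -1/(C1 + 4*a)


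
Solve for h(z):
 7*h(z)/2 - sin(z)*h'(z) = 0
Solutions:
 h(z) = C1*(cos(z) - 1)^(7/4)/(cos(z) + 1)^(7/4)


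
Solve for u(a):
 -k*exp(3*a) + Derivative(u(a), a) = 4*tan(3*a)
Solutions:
 u(a) = C1 + k*exp(3*a)/3 - 4*log(cos(3*a))/3


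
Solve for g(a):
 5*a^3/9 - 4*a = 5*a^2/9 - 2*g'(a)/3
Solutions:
 g(a) = C1 - 5*a^4/24 + 5*a^3/18 + 3*a^2


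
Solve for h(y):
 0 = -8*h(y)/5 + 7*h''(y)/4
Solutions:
 h(y) = C1*exp(-4*sqrt(70)*y/35) + C2*exp(4*sqrt(70)*y/35)


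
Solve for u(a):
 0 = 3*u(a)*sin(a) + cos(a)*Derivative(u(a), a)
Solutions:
 u(a) = C1*cos(a)^3


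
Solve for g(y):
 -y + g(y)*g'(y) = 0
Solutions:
 g(y) = -sqrt(C1 + y^2)
 g(y) = sqrt(C1 + y^2)


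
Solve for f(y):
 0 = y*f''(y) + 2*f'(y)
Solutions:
 f(y) = C1 + C2/y


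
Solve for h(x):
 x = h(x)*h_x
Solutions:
 h(x) = -sqrt(C1 + x^2)
 h(x) = sqrt(C1 + x^2)


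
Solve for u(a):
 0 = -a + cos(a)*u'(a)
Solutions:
 u(a) = C1 + Integral(a/cos(a), a)


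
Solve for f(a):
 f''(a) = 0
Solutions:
 f(a) = C1 + C2*a


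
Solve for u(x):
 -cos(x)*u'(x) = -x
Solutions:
 u(x) = C1 + Integral(x/cos(x), x)


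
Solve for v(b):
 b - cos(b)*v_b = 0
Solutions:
 v(b) = C1 + Integral(b/cos(b), b)


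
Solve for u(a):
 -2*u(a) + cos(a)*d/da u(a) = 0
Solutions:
 u(a) = C1*(sin(a) + 1)/(sin(a) - 1)


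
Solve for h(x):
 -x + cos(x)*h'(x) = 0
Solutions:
 h(x) = C1 + Integral(x/cos(x), x)


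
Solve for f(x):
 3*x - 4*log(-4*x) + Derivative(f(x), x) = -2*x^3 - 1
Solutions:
 f(x) = C1 - x^4/2 - 3*x^2/2 + 4*x*log(-x) + x*(-5 + 8*log(2))


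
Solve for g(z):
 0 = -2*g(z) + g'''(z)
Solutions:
 g(z) = C3*exp(2^(1/3)*z) + (C1*sin(2^(1/3)*sqrt(3)*z/2) + C2*cos(2^(1/3)*sqrt(3)*z/2))*exp(-2^(1/3)*z/2)


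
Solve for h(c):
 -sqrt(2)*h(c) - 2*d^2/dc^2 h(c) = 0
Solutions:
 h(c) = C1*sin(2^(3/4)*c/2) + C2*cos(2^(3/4)*c/2)


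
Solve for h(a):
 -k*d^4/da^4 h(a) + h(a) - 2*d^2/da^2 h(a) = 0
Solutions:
 h(a) = C1*exp(-a*sqrt((-sqrt(k + 1) - 1)/k)) + C2*exp(a*sqrt((-sqrt(k + 1) - 1)/k)) + C3*exp(-a*sqrt((sqrt(k + 1) - 1)/k)) + C4*exp(a*sqrt((sqrt(k + 1) - 1)/k))


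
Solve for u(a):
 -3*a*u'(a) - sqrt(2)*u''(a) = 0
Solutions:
 u(a) = C1 + C2*erf(2^(1/4)*sqrt(3)*a/2)


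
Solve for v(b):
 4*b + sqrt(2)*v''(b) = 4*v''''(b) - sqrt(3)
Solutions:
 v(b) = C1 + C2*b + C3*exp(-2^(1/4)*b/2) + C4*exp(2^(1/4)*b/2) - sqrt(2)*b^3/3 - sqrt(6)*b^2/4


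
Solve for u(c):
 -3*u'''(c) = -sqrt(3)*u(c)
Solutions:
 u(c) = C3*exp(3^(5/6)*c/3) + (C1*sin(3^(1/3)*c/2) + C2*cos(3^(1/3)*c/2))*exp(-3^(5/6)*c/6)


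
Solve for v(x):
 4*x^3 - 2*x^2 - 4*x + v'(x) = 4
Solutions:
 v(x) = C1 - x^4 + 2*x^3/3 + 2*x^2 + 4*x


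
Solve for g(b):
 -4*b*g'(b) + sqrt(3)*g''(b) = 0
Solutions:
 g(b) = C1 + C2*erfi(sqrt(2)*3^(3/4)*b/3)


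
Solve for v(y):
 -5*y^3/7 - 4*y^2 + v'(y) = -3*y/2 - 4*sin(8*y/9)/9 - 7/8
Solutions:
 v(y) = C1 + 5*y^4/28 + 4*y^3/3 - 3*y^2/4 - 7*y/8 + cos(8*y/9)/2


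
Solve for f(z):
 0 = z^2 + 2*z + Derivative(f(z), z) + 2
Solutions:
 f(z) = C1 - z^3/3 - z^2 - 2*z


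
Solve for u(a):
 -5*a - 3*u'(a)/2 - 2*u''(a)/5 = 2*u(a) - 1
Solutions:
 u(a) = -5*a/2 + (C1*sin(sqrt(95)*a/8) + C2*cos(sqrt(95)*a/8))*exp(-15*a/8) + 19/8


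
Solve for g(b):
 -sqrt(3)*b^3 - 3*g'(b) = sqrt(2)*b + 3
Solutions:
 g(b) = C1 - sqrt(3)*b^4/12 - sqrt(2)*b^2/6 - b


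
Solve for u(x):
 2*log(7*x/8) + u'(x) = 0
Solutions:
 u(x) = C1 - 2*x*log(x) + x*log(64/49) + 2*x


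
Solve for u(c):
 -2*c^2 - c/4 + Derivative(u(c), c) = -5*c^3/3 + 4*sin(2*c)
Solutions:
 u(c) = C1 - 5*c^4/12 + 2*c^3/3 + c^2/8 - 2*cos(2*c)


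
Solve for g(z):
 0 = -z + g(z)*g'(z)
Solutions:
 g(z) = -sqrt(C1 + z^2)
 g(z) = sqrt(C1 + z^2)


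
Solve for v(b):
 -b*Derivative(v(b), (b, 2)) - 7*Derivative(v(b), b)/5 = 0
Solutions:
 v(b) = C1 + C2/b^(2/5)


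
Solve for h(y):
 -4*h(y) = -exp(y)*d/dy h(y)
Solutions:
 h(y) = C1*exp(-4*exp(-y))


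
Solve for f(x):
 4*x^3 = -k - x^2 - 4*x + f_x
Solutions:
 f(x) = C1 + k*x + x^4 + x^3/3 + 2*x^2


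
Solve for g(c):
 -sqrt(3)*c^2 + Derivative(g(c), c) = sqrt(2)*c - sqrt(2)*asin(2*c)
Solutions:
 g(c) = C1 + sqrt(3)*c^3/3 + sqrt(2)*c^2/2 - sqrt(2)*(c*asin(2*c) + sqrt(1 - 4*c^2)/2)


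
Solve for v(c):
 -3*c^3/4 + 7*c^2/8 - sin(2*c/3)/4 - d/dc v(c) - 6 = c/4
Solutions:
 v(c) = C1 - 3*c^4/16 + 7*c^3/24 - c^2/8 - 6*c + 3*cos(2*c/3)/8


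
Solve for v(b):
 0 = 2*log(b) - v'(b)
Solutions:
 v(b) = C1 + 2*b*log(b) - 2*b


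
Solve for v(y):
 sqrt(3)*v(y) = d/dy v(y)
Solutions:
 v(y) = C1*exp(sqrt(3)*y)


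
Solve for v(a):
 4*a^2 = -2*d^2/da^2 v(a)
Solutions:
 v(a) = C1 + C2*a - a^4/6


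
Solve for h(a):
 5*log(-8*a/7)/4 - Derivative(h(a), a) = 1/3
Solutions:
 h(a) = C1 + 5*a*log(-a)/4 + a*(-15*log(7) - 19 + 45*log(2))/12


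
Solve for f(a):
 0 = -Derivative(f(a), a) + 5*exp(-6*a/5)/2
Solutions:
 f(a) = C1 - 25*exp(-6*a/5)/12


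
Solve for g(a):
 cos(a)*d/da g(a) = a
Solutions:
 g(a) = C1 + Integral(a/cos(a), a)


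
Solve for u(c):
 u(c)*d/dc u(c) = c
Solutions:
 u(c) = -sqrt(C1 + c^2)
 u(c) = sqrt(C1 + c^2)


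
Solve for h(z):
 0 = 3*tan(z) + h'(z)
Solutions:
 h(z) = C1 + 3*log(cos(z))


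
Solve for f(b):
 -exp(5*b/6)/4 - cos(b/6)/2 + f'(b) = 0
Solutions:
 f(b) = C1 + 3*exp(5*b/6)/10 + 3*sin(b/6)


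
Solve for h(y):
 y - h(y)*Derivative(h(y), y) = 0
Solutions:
 h(y) = -sqrt(C1 + y^2)
 h(y) = sqrt(C1 + y^2)


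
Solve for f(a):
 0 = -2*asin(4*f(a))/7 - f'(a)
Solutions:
 Integral(1/asin(4*_y), (_y, f(a))) = C1 - 2*a/7


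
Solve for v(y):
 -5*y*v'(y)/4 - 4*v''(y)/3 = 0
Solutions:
 v(y) = C1 + C2*erf(sqrt(30)*y/8)


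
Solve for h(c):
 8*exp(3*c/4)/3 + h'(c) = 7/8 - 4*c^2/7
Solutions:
 h(c) = C1 - 4*c^3/21 + 7*c/8 - 32*exp(3*c/4)/9


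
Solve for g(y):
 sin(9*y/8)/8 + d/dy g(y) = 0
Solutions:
 g(y) = C1 + cos(9*y/8)/9


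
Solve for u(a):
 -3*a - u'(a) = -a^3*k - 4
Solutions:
 u(a) = C1 + a^4*k/4 - 3*a^2/2 + 4*a


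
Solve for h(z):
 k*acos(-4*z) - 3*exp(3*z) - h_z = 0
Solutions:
 h(z) = C1 + k*(z*acos(-4*z) + sqrt(1 - 16*z^2)/4) - exp(3*z)


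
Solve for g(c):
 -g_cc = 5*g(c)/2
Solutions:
 g(c) = C1*sin(sqrt(10)*c/2) + C2*cos(sqrt(10)*c/2)


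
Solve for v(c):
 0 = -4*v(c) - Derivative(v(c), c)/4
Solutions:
 v(c) = C1*exp(-16*c)


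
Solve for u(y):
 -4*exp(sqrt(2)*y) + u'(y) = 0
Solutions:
 u(y) = C1 + 2*sqrt(2)*exp(sqrt(2)*y)


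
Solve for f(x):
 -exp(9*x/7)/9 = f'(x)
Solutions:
 f(x) = C1 - 7*exp(9*x/7)/81


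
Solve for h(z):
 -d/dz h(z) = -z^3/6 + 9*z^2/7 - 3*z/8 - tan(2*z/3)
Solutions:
 h(z) = C1 + z^4/24 - 3*z^3/7 + 3*z^2/16 - 3*log(cos(2*z/3))/2


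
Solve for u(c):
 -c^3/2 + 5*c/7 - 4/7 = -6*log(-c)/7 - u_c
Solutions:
 u(c) = C1 + c^4/8 - 5*c^2/14 - 6*c*log(-c)/7 + 10*c/7


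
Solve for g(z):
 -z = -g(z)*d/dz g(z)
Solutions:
 g(z) = -sqrt(C1 + z^2)
 g(z) = sqrt(C1 + z^2)


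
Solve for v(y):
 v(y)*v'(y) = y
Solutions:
 v(y) = -sqrt(C1 + y^2)
 v(y) = sqrt(C1 + y^2)


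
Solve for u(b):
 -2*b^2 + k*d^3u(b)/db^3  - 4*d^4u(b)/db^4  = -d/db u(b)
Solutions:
 u(b) = C1 + C2*exp(b*(-k^2/(-k^3 + sqrt(-k^6 + (k^3 + 216)^2) - 216)^(1/3) + k - (-k^3 + sqrt(-k^6 + (k^3 + 216)^2) - 216)^(1/3))/12) + C3*exp(b*(-4*k^2/((-1 + sqrt(3)*I)*(-k^3 + sqrt(-k^6 + (k^3 + 216)^2) - 216)^(1/3)) + 2*k + (-k^3 + sqrt(-k^6 + (k^3 + 216)^2) - 216)^(1/3) - sqrt(3)*I*(-k^3 + sqrt(-k^6 + (k^3 + 216)^2) - 216)^(1/3))/24) + C4*exp(b*(4*k^2/((1 + sqrt(3)*I)*(-k^3 + sqrt(-k^6 + (k^3 + 216)^2) - 216)^(1/3)) + 2*k + (-k^3 + sqrt(-k^6 + (k^3 + 216)^2) - 216)^(1/3) + sqrt(3)*I*(-k^3 + sqrt(-k^6 + (k^3 + 216)^2) - 216)^(1/3))/24) + 2*b^3/3 - 4*b*k


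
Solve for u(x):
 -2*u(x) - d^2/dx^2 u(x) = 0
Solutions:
 u(x) = C1*sin(sqrt(2)*x) + C2*cos(sqrt(2)*x)


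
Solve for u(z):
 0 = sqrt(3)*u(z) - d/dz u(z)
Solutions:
 u(z) = C1*exp(sqrt(3)*z)


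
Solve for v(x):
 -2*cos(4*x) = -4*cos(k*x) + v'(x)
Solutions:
 v(x) = C1 - sin(4*x)/2 + 4*sin(k*x)/k


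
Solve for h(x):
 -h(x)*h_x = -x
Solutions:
 h(x) = -sqrt(C1 + x^2)
 h(x) = sqrt(C1 + x^2)


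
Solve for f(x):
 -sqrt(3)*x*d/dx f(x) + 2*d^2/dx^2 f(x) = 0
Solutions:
 f(x) = C1 + C2*erfi(3^(1/4)*x/2)


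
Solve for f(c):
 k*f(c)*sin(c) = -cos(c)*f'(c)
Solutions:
 f(c) = C1*exp(k*log(cos(c)))


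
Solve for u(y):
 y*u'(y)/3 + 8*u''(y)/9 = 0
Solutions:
 u(y) = C1 + C2*erf(sqrt(3)*y/4)


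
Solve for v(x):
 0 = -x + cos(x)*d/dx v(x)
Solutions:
 v(x) = C1 + Integral(x/cos(x), x)


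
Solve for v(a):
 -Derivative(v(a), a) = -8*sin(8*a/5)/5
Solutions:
 v(a) = C1 - cos(8*a/5)


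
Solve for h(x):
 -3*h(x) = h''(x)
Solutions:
 h(x) = C1*sin(sqrt(3)*x) + C2*cos(sqrt(3)*x)


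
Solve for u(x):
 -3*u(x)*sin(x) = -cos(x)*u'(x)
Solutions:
 u(x) = C1/cos(x)^3


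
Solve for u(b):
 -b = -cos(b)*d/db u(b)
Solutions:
 u(b) = C1 + Integral(b/cos(b), b)


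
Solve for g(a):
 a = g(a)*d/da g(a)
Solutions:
 g(a) = -sqrt(C1 + a^2)
 g(a) = sqrt(C1 + a^2)


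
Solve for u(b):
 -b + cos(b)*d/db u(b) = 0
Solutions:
 u(b) = C1 + Integral(b/cos(b), b)


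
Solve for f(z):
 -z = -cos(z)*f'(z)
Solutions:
 f(z) = C1 + Integral(z/cos(z), z)


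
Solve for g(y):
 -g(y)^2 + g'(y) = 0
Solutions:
 g(y) = -1/(C1 + y)


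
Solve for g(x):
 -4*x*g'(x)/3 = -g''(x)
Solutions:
 g(x) = C1 + C2*erfi(sqrt(6)*x/3)


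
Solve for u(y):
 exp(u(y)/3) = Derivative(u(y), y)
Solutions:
 u(y) = 3*log(-1/(C1 + y)) + 3*log(3)


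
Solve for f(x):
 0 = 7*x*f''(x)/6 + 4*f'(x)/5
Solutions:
 f(x) = C1 + C2*x^(11/35)


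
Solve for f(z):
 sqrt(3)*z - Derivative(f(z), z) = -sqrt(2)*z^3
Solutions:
 f(z) = C1 + sqrt(2)*z^4/4 + sqrt(3)*z^2/2


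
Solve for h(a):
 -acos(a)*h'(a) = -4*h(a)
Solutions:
 h(a) = C1*exp(4*Integral(1/acos(a), a))


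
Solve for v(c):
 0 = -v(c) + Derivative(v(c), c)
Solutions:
 v(c) = C1*exp(c)


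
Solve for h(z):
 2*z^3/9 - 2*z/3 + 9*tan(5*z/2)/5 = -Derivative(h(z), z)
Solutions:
 h(z) = C1 - z^4/18 + z^2/3 + 18*log(cos(5*z/2))/25


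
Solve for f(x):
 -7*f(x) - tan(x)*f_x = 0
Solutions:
 f(x) = C1/sin(x)^7


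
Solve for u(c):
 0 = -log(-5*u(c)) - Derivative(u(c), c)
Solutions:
 Integral(1/(log(-_y) + log(5)), (_y, u(c))) = C1 - c


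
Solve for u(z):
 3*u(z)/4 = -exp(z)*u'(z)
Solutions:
 u(z) = C1*exp(3*exp(-z)/4)


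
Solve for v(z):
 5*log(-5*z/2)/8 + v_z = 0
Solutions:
 v(z) = C1 - 5*z*log(-z)/8 + 5*z*(-log(5) + log(2) + 1)/8


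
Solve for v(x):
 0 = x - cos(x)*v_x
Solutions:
 v(x) = C1 + Integral(x/cos(x), x)


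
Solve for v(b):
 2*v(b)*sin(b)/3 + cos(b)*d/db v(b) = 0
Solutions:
 v(b) = C1*cos(b)^(2/3)


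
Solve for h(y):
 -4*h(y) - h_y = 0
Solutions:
 h(y) = C1*exp(-4*y)


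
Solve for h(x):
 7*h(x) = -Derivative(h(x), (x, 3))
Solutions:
 h(x) = C3*exp(-7^(1/3)*x) + (C1*sin(sqrt(3)*7^(1/3)*x/2) + C2*cos(sqrt(3)*7^(1/3)*x/2))*exp(7^(1/3)*x/2)


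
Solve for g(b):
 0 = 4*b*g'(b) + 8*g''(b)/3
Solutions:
 g(b) = C1 + C2*erf(sqrt(3)*b/2)


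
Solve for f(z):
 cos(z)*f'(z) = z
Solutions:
 f(z) = C1 + Integral(z/cos(z), z)


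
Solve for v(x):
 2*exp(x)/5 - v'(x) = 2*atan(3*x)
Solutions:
 v(x) = C1 - 2*x*atan(3*x) + 2*exp(x)/5 + log(9*x^2 + 1)/3


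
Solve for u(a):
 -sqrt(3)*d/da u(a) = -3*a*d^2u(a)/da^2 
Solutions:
 u(a) = C1 + C2*a^(sqrt(3)/3 + 1)


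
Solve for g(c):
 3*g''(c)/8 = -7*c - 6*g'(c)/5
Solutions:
 g(c) = C1 + C2*exp(-16*c/5) - 35*c^2/12 + 175*c/96


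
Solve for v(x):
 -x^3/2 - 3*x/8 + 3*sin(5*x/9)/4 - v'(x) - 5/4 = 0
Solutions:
 v(x) = C1 - x^4/8 - 3*x^2/16 - 5*x/4 - 27*cos(5*x/9)/20


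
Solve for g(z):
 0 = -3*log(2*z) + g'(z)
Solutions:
 g(z) = C1 + 3*z*log(z) - 3*z + z*log(8)


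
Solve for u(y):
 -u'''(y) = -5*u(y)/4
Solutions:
 u(y) = C3*exp(10^(1/3)*y/2) + (C1*sin(10^(1/3)*sqrt(3)*y/4) + C2*cos(10^(1/3)*sqrt(3)*y/4))*exp(-10^(1/3)*y/4)


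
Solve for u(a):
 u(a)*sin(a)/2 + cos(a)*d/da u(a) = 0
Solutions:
 u(a) = C1*sqrt(cos(a))


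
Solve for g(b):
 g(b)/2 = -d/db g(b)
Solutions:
 g(b) = C1*exp(-b/2)


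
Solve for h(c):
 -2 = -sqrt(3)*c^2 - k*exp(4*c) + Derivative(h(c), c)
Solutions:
 h(c) = C1 + sqrt(3)*c^3/3 - 2*c + k*exp(4*c)/4


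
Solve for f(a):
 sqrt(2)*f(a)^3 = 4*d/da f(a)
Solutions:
 f(a) = -sqrt(2)*sqrt(-1/(C1 + sqrt(2)*a))
 f(a) = sqrt(2)*sqrt(-1/(C1 + sqrt(2)*a))


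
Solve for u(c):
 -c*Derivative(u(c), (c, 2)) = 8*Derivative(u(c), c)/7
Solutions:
 u(c) = C1 + C2/c^(1/7)


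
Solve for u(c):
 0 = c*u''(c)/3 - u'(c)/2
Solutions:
 u(c) = C1 + C2*c^(5/2)


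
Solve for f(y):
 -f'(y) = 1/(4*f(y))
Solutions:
 f(y) = -sqrt(C1 - 2*y)/2
 f(y) = sqrt(C1 - 2*y)/2


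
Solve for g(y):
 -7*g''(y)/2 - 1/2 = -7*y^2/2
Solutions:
 g(y) = C1 + C2*y + y^4/12 - y^2/14


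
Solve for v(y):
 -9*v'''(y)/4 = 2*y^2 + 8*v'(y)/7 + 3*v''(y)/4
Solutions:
 v(y) = C1 - 7*y^3/12 + 147*y^2/128 + 11025*y/2048 + (C2*sin(11*sqrt(7)*y/42) + C3*cos(11*sqrt(7)*y/42))*exp(-y/6)


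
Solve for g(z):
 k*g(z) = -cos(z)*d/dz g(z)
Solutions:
 g(z) = C1*exp(k*(log(sin(z) - 1) - log(sin(z) + 1))/2)


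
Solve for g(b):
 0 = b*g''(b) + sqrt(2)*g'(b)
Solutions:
 g(b) = C1 + C2*b^(1 - sqrt(2))


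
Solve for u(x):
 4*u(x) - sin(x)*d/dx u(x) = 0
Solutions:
 u(x) = C1*(cos(x)^2 - 2*cos(x) + 1)/(cos(x)^2 + 2*cos(x) + 1)


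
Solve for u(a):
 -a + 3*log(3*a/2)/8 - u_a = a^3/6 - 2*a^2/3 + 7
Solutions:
 u(a) = C1 - a^4/24 + 2*a^3/9 - a^2/2 + 3*a*log(a)/8 - 59*a/8 - 3*a*log(2)/8 + 3*a*log(3)/8


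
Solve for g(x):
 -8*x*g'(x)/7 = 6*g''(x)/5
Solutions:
 g(x) = C1 + C2*erf(sqrt(210)*x/21)


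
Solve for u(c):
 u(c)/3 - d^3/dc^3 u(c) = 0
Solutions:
 u(c) = C3*exp(3^(2/3)*c/3) + (C1*sin(3^(1/6)*c/2) + C2*cos(3^(1/6)*c/2))*exp(-3^(2/3)*c/6)


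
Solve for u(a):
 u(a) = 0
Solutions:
 u(a) = 0


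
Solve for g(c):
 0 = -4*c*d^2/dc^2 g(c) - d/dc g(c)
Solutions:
 g(c) = C1 + C2*c^(3/4)


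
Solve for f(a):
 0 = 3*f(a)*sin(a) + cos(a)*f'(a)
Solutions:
 f(a) = C1*cos(a)^3


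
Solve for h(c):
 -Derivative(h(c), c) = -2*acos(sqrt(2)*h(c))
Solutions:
 Integral(1/acos(sqrt(2)*_y), (_y, h(c))) = C1 + 2*c


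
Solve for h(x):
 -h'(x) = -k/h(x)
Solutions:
 h(x) = -sqrt(C1 + 2*k*x)
 h(x) = sqrt(C1 + 2*k*x)


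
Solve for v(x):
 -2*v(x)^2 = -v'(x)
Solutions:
 v(x) = -1/(C1 + 2*x)


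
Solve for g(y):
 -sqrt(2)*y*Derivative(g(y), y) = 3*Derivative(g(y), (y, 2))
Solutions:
 g(y) = C1 + C2*erf(2^(3/4)*sqrt(3)*y/6)


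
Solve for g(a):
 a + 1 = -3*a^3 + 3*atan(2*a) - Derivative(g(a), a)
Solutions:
 g(a) = C1 - 3*a^4/4 - a^2/2 + 3*a*atan(2*a) - a - 3*log(4*a^2 + 1)/4


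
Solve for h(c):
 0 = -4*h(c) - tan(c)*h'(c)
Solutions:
 h(c) = C1/sin(c)^4


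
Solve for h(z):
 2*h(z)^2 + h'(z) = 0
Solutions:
 h(z) = 1/(C1 + 2*z)


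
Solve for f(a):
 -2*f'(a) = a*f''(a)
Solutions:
 f(a) = C1 + C2/a


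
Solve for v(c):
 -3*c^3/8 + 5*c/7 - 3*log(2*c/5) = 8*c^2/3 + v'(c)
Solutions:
 v(c) = C1 - 3*c^4/32 - 8*c^3/9 + 5*c^2/14 - 3*c*log(c) - 3*c*log(2) + 3*c + 3*c*log(5)


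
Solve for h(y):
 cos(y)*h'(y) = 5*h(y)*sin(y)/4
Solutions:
 h(y) = C1/cos(y)^(5/4)


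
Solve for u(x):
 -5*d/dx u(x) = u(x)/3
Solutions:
 u(x) = C1*exp(-x/15)


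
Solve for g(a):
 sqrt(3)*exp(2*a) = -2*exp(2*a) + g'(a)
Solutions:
 g(a) = C1 + sqrt(3)*exp(2*a)/2 + exp(2*a)


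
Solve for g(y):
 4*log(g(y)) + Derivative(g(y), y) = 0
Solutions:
 li(g(y)) = C1 - 4*y


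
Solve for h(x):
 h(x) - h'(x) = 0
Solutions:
 h(x) = C1*exp(x)


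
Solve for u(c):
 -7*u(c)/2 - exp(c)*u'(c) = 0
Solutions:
 u(c) = C1*exp(7*exp(-c)/2)


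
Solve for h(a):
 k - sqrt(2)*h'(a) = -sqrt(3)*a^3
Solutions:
 h(a) = C1 + sqrt(6)*a^4/8 + sqrt(2)*a*k/2


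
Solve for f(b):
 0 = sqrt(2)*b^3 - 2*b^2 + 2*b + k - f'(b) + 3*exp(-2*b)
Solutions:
 f(b) = C1 + sqrt(2)*b^4/4 - 2*b^3/3 + b^2 + b*k - 3*exp(-2*b)/2


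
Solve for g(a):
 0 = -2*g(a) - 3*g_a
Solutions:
 g(a) = C1*exp(-2*a/3)


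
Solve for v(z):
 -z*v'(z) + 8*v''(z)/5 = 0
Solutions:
 v(z) = C1 + C2*erfi(sqrt(5)*z/4)


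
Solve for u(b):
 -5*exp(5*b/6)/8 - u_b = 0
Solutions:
 u(b) = C1 - 3*exp(5*b/6)/4


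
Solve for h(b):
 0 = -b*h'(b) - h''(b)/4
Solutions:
 h(b) = C1 + C2*erf(sqrt(2)*b)


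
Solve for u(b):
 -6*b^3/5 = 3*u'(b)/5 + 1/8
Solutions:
 u(b) = C1 - b^4/2 - 5*b/24


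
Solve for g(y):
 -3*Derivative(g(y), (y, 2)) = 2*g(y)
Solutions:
 g(y) = C1*sin(sqrt(6)*y/3) + C2*cos(sqrt(6)*y/3)


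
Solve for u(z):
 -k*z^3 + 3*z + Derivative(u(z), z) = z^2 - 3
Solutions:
 u(z) = C1 + k*z^4/4 + z^3/3 - 3*z^2/2 - 3*z


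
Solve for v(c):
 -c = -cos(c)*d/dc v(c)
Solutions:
 v(c) = C1 + Integral(c/cos(c), c)


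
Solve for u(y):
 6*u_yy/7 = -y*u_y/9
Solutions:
 u(y) = C1 + C2*erf(sqrt(21)*y/18)


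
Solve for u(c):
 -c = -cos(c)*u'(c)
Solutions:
 u(c) = C1 + Integral(c/cos(c), c)


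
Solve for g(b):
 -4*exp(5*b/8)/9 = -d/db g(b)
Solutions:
 g(b) = C1 + 32*exp(5*b/8)/45


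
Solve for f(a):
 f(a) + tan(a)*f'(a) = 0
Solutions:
 f(a) = C1/sin(a)


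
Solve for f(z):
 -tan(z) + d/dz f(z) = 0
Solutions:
 f(z) = C1 - log(cos(z))


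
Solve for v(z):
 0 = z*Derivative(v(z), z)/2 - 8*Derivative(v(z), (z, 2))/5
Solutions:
 v(z) = C1 + C2*erfi(sqrt(10)*z/8)


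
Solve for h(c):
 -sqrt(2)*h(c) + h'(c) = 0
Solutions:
 h(c) = C1*exp(sqrt(2)*c)


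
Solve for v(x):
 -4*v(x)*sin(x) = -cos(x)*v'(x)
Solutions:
 v(x) = C1/cos(x)^4


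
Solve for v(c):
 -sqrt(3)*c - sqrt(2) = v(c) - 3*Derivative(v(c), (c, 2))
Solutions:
 v(c) = C1*exp(-sqrt(3)*c/3) + C2*exp(sqrt(3)*c/3) - sqrt(3)*c - sqrt(2)


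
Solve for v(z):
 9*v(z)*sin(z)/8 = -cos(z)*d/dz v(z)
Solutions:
 v(z) = C1*cos(z)^(9/8)


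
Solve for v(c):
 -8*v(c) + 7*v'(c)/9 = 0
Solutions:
 v(c) = C1*exp(72*c/7)


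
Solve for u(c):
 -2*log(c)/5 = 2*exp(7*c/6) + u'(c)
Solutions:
 u(c) = C1 - 2*c*log(c)/5 + 2*c/5 - 12*exp(7*c/6)/7


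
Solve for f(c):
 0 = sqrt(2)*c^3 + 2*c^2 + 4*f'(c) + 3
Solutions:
 f(c) = C1 - sqrt(2)*c^4/16 - c^3/6 - 3*c/4


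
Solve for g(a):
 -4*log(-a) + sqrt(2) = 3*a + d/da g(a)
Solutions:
 g(a) = C1 - 3*a^2/2 - 4*a*log(-a) + a*(sqrt(2) + 4)


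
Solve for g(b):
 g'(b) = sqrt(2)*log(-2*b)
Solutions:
 g(b) = C1 + sqrt(2)*b*log(-b) + sqrt(2)*b*(-1 + log(2))


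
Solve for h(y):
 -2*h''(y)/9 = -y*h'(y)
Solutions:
 h(y) = C1 + C2*erfi(3*y/2)


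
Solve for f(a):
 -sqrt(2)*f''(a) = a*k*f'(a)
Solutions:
 f(a) = Piecewise((-2^(3/4)*sqrt(pi)*C1*erf(2^(1/4)*a*sqrt(k)/2)/(2*sqrt(k)) - C2, (k > 0) | (k < 0)), (-C1*a - C2, True))


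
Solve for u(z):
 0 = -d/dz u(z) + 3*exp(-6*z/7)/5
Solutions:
 u(z) = C1 - 7*exp(-6*z/7)/10


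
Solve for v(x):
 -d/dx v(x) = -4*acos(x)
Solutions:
 v(x) = C1 + 4*x*acos(x) - 4*sqrt(1 - x^2)


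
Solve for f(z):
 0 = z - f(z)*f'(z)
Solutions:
 f(z) = -sqrt(C1 + z^2)
 f(z) = sqrt(C1 + z^2)


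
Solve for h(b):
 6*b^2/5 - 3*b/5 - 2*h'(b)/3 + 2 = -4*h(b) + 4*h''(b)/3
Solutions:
 h(b) = C1*exp(-2*b) + C2*exp(3*b/2) - 3*b^2/10 + b/20 - 83/120


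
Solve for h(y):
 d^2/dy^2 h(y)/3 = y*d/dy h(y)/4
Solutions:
 h(y) = C1 + C2*erfi(sqrt(6)*y/4)


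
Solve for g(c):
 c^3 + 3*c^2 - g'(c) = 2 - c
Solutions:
 g(c) = C1 + c^4/4 + c^3 + c^2/2 - 2*c


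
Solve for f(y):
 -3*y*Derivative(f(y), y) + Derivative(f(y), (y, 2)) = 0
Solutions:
 f(y) = C1 + C2*erfi(sqrt(6)*y/2)


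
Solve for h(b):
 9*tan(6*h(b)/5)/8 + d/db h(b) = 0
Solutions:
 h(b) = -5*asin(C1*exp(-27*b/20))/6 + 5*pi/6
 h(b) = 5*asin(C1*exp(-27*b/20))/6


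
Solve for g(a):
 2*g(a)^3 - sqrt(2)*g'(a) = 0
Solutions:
 g(a) = -sqrt(2)*sqrt(-1/(C1 + sqrt(2)*a))/2
 g(a) = sqrt(2)*sqrt(-1/(C1 + sqrt(2)*a))/2


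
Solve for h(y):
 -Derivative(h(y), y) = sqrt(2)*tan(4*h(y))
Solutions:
 h(y) = -asin(C1*exp(-4*sqrt(2)*y))/4 + pi/4
 h(y) = asin(C1*exp(-4*sqrt(2)*y))/4


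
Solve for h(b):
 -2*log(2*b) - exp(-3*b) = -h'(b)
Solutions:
 h(b) = C1 + 2*b*log(b) + 2*b*(-1 + log(2)) - exp(-3*b)/3


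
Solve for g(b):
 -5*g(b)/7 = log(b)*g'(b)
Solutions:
 g(b) = C1*exp(-5*li(b)/7)


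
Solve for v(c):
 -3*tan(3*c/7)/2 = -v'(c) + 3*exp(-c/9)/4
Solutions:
 v(c) = C1 + 7*log(tan(3*c/7)^2 + 1)/4 - 27*exp(-c/9)/4


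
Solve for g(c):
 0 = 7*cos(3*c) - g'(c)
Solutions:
 g(c) = C1 + 7*sin(3*c)/3


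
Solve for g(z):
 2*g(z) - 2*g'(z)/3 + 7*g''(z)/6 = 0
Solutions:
 g(z) = (C1*sin(4*sqrt(5)*z/7) + C2*cos(4*sqrt(5)*z/7))*exp(2*z/7)
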